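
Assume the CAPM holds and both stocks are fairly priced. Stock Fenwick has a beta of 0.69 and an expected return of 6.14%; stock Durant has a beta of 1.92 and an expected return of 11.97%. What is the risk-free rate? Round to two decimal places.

Both satisfy E(R) = R_f + β·MRP, so the slope of the SML is
MRP = (11.97% − 6.14%) / (1.92 − 0.69) = 5.83% / 1.23 = 4.7398%
R_f = E(R_Fenwick) − β_Fenwick·MRP = 6.14% − 0.69 × 4.7398% = 2.8695%

2.87%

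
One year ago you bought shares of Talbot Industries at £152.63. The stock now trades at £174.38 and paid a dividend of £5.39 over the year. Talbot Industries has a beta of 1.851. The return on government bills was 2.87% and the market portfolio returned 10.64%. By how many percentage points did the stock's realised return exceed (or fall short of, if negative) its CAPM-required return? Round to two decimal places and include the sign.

Realised HPR = (P1 + D1 − P0) / P0 = (174.38 + 5.39 − 152.63) / 152.63 = 27.14 / 152.63 = 17.7816%
MRP = 10.64% − 2.87% = 7.77%
CAPM required = R_f + β·MRP = 2.87% + 1.851 × 7.77% = 17.25227%
α = realised − required = 17.7816% − 17.25227% = +0.53%

+0.53%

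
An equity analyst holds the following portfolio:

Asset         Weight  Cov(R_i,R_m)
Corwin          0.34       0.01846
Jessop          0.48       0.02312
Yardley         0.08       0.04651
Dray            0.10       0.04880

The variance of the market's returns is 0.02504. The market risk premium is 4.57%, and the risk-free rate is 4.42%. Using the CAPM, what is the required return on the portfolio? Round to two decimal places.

β_Corwin = 0.01846 / 0.02504 = 0.7372
β_Jessop = 0.02312 / 0.02504 = 0.9233
β_Yardley = 0.04651 / 0.02504 = 1.8574
β_Dray = 0.04880 / 0.02504 = 1.9489
β_P = Σ w_i β_i = 0.34×0.7372 + 0.48×0.9233 + 0.08×1.8574 + 0.10×1.9489 = 1.0373
E(R_P) = R_f + β_P × MRP = 4.42% + 1.0373 × 4.57% = 9.16%

9.16%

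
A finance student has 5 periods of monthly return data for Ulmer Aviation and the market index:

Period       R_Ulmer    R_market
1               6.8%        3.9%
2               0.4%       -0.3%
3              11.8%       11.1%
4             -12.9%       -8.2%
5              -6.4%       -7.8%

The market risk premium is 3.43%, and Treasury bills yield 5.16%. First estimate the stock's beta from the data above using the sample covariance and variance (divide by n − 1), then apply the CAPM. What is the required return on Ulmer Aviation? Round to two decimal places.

Mean R_i = (6.8 + 0.4 + 11.8 − 12.9 − 6.4) / 5 = -0.0600%
Mean R_m = (3.9 − 0.3 + 11.1 − 8.2 − 7.8) / 5 = -0.2600%
Σ(R_i − R̄_i)(R_m − R̄_m) = 313.0020  ⇒  Cov = 313.0020 / 4 = 78.2505
Σ(R_m − R̄_m)² = 266.2520  ⇒  Var(R_m) = 266.2520 / 4 = 66.5630
β = Cov / Var(R_m) = 78.2505 / 66.5630 = 1.1756
E(R) = R_f + β × MRP = 5.16% + 1.1756 × 3.43% = 9.19%

9.19%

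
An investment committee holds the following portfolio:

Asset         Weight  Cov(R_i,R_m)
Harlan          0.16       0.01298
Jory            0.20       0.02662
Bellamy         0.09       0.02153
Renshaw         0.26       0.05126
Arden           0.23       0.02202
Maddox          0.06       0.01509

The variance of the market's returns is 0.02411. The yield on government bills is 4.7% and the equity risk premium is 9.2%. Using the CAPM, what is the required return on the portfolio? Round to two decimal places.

β_Harlan = 0.01298 / 0.02411 = 0.5384
β_Jory = 0.02662 / 0.02411 = 1.1041
β_Bellamy = 0.02153 / 0.02411 = 0.8930
β_Renshaw = 0.05126 / 0.02411 = 2.1261
β_Arden = 0.02202 / 0.02411 = 0.9133
β_Maddox = 0.01509 / 0.02411 = 0.6259
β_P = Σ w_i β_i = 0.16×0.5384 + 0.20×1.1041 + 0.09×0.8930 + 0.26×2.1261 + 0.23×0.9133 + 0.06×0.6259 = 1.1877
E(R_P) = R_f + β_P × MRP = 4.7% + 1.1877 × 9.2% = 15.63%

15.63%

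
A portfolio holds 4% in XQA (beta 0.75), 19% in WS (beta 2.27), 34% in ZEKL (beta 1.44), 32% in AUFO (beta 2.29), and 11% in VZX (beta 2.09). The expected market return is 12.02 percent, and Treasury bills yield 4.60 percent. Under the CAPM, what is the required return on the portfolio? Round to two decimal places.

18.80%

β_P = Σ w_i β_i = 0.04×0.75 + 0.19×2.27 + 0.34×1.44 + 0.32×2.29 + 0.11×2.09 = 1.9136
MRP = 12.02% − 4.60% = 7.42%
E(R_P) = R_f + β_P × MRP = 4.60% + 1.9136 × 7.42% = 18.80%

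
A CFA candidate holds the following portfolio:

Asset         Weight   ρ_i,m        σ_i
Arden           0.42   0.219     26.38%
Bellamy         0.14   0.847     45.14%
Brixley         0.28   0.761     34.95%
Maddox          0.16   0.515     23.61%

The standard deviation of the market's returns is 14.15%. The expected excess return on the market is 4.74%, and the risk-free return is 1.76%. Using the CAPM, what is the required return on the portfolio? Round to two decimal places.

7.51%

β_Arden = 0.219 × 26.38% / 14.15% = 0.4083
β_Bellamy = 0.847 × 45.14% / 14.15% = 2.7020
β_Brixley = 0.761 × 34.95% / 14.15% = 1.8796
β_Maddox = 0.515 × 23.61% / 14.15% = 0.8593
β_P = Σ w_i β_i = 0.42×0.4083 + 0.14×2.7020 + 0.28×1.8796 + 0.16×0.8593 = 1.2135
E(R_P) = R_f + β_P × MRP = 1.76% + 1.2135 × 4.74% = 7.51%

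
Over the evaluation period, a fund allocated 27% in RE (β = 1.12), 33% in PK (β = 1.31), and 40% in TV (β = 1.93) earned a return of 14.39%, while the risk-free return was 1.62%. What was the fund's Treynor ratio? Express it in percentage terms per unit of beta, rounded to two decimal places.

8.48%

β_P = 0.27×1.12 + 0.33×1.31 + 0.40×1.93 = 1.5067
Treynor = (R_P − R_f) / β_P = (14.39% − 1.62%) / 1.5067 = 12.77% / 1.5067 = 8.48%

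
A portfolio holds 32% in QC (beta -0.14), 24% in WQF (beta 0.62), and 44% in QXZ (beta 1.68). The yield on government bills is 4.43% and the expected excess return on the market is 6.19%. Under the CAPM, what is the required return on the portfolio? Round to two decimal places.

β_P = Σ w_i β_i = 0.32×-0.14 + 0.24×0.62 + 0.44×1.68 = 0.8432
E(R_P) = R_f + β_P × MRP = 4.43% + 0.8432 × 6.19% = 9.65%

9.65%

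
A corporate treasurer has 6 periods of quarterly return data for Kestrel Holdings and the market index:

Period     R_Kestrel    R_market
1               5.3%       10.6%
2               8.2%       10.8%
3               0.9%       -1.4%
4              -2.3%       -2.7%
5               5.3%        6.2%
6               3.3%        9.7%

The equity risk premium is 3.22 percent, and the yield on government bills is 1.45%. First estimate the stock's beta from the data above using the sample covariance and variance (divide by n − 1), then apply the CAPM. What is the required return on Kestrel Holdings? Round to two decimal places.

3.17%

Mean R_i = (5.3 + 8.2 + 0.9 − 2.3 + 5.3 + 3.3) / 6 = 3.4500%
Mean R_m = (10.6 + 10.8 − 1.4 − 2.7 + 6.2 + 9.7) / 6 = 5.5333%
Σ(R_i − R̄_i)(R_m − R̄_m) = 100.0200  ⇒  Cov = 100.0200 / 5 = 20.0040
Σ(R_m − R̄_m)² = 187.0733  ⇒  Var(R_m) = 187.0733 / 5 = 37.4147
β = Cov / Var(R_m) = 20.0040 / 37.4147 = 0.5347
E(R) = R_f + β × MRP = 1.45% + 0.5347 × 3.22% = 3.17%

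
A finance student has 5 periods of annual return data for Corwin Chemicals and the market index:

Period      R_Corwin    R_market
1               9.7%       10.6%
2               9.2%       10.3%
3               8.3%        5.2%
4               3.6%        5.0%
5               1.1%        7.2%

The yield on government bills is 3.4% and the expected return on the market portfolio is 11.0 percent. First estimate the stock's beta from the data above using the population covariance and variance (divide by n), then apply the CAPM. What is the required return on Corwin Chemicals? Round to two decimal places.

9.26%

Mean R_i = (9.7 + 9.2 + 8.3 + 3.6 + 1.1) / 5 = 6.3800%
Mean R_m = (10.6 + 10.3 + 5.2 + 5.0 + 7.2) / 5 = 7.6600%
Σ(R_i − R̄_i)(R_m − R̄_m) = 22.3060  ⇒  Cov = 22.3060 / 5 = 4.4612
Σ(R_m − R̄_m)² = 28.9520  ⇒  Var(R_m) = 28.9520 / 5 = 5.7904
β = Cov / Var(R_m) = 4.4612 / 5.7904 = 0.7704
MRP = 11.0% − 3.4% = 7.60%
E(R) = R_f + β × MRP = 3.4% + 0.7704 × 7.6% = 9.26%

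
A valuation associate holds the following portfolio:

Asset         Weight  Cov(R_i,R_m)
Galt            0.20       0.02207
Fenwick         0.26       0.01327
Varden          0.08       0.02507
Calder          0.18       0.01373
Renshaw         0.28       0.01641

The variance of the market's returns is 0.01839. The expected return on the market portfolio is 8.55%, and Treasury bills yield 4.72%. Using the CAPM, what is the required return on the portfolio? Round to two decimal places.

8.25%

β_Galt = 0.02207 / 0.01839 = 1.2001
β_Fenwick = 0.01327 / 0.01839 = 0.7216
β_Varden = 0.02507 / 0.01839 = 1.3632
β_Calder = 0.01373 / 0.01839 = 0.7466
β_Renshaw = 0.01641 / 0.01839 = 0.8923
β_P = Σ w_i β_i = 0.20×1.2001 + 0.26×0.7216 + 0.08×1.3632 + 0.18×0.7466 + 0.28×0.8923 = 0.9209
MRP = 8.55% − 4.72% = 3.83%
E(R_P) = R_f + β_P × MRP = 4.72% + 0.9209 × 3.83% = 8.25%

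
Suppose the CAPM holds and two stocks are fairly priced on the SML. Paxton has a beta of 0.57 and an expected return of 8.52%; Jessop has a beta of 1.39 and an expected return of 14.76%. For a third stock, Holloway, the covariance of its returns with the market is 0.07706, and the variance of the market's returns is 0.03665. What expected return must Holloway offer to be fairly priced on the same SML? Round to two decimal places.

MRP = (14.76% − 8.52%) / (1.39 − 0.57) = 7.6098%
R_f = 8.52% − 0.57 × 7.6098% = 4.1824%
β_Holloway = Cov / Var(R_m) = 0.07706 / 0.03665 = 2.1026
E(R_Holloway) = R_f + β × MRP = 4.1824% + 2.1026 × 7.6098% = 20.18%

20.18%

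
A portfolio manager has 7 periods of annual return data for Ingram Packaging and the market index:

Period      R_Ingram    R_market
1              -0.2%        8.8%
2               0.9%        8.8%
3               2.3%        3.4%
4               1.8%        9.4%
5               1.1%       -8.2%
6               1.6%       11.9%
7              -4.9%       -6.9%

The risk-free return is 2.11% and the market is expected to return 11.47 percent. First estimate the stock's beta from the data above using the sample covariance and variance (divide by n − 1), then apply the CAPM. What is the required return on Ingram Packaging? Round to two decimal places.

Mean R_i = (-0.2 + 0.9 + 2.3 + 1.8 + 1.1 + 1.6 − 4.9) / 7 = 0.3714%
Mean R_m = (8.8 + 8.8 + 3.4 + 9.4 − 8.2 + 11.9 − 6.9) / 7 = 3.8857%
Σ(R_i − R̄_i)(R_m − R̄_m) = 64.6271  ⇒  Cov = 64.6271 / 6 = 10.7712
Σ(R_m − R̄_m)² = 405.5686  ⇒  Var(R_m) = 405.5686 / 6 = 67.5948
β = Cov / Var(R_m) = 10.7712 / 67.5948 = 0.1593
MRP = 11.47% − 2.11% = 9.36%
E(R) = R_f + β × MRP = 2.11% + 0.1593 × 9.36% = 3.60%

3.60%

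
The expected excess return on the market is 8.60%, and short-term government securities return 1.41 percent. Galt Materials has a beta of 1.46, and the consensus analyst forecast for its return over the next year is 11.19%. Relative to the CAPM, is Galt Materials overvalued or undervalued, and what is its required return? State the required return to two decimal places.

Overvalued; required return 13.97%

Required return = R_f + β·MRP = 1.41% + 1.46 × 8.60% = 13.97%
Forecast 11.19% < required 13.97% → the stock plots below the SML → overvalued.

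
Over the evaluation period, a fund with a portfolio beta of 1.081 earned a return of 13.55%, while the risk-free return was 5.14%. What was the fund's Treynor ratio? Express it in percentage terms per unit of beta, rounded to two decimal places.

Treynor = (R_P − R_f) / β_P = (13.55% − 5.14%) / 1.0810 = 8.41% / 1.0810 = 7.78%

7.78%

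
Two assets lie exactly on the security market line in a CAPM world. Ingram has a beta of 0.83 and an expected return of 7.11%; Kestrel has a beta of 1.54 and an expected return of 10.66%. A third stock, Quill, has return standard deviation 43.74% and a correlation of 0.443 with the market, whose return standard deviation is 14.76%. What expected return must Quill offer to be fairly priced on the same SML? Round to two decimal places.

MRP = (10.66% − 7.11%) / (1.54 − 0.83) = 5.0000%
R_f = 7.11% − 0.83 × 5.0000% = 2.9600%
β_Quill = ρ·σ_i/σ_m = 0.443 × 43.74 / 14.76 = 1.3128
E(R_Quill) = R_f + β × MRP = 2.9600% + 1.3128 × 5.0000% = 9.52%

9.52%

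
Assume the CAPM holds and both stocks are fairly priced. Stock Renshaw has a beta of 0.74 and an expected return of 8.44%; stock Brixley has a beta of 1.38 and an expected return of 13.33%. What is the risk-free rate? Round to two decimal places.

2.79%

Both satisfy E(R) = R_f + β·MRP, so the slope of the SML is
MRP = (13.33% − 8.44%) / (1.38 − 0.74) = 4.89% / 0.64 = 7.6406%
R_f = E(R_Renshaw) − β_Renshaw·MRP = 8.44% − 0.74 × 7.6406% = 2.7860%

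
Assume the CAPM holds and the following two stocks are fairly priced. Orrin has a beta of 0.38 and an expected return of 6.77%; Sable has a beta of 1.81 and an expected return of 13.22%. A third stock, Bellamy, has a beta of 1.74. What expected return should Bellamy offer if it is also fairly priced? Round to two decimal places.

MRP (SML slope) = (13.22% − 6.77%) / (1.81 − 0.38) = 6.45% / 1.43 = 4.5105%
R_f (intercept) = 6.77% − 0.38 × 4.5105% = 5.0560%
E(R_Bellamy) = R_f + β × MRP = 5.0560% + 1.74 × 4.5105% = 12.90%

12.90%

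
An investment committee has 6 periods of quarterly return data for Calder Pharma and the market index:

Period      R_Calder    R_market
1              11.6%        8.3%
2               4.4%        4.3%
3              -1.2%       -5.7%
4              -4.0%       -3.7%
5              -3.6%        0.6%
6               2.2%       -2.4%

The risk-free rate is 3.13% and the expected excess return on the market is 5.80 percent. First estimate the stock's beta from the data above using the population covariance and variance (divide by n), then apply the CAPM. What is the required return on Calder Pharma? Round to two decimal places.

8.42%

Mean R_i = (11.6 + 4.4 − 1.2 − 4.0 − 3.6 + 2.2) / 6 = 1.5667%
Mean R_m = (8.3 + 4.3 − 5.7 − 3.7 + 0.6 − 2.4) / 6 = 0.2333%
Σ(R_i − R̄_i)(R_m − R̄_m) = 127.2067  ⇒  Cov = 127.2067 / 6 = 21.2011
Σ(R_m − R̄_m)² = 139.3533  ⇒  Var(R_m) = 139.3533 / 6 = 23.2256
β = Cov / Var(R_m) = 21.2011 / 23.2256 = 0.9128
E(R) = R_f + β × MRP = 3.13% + 0.9128 × 5.80% = 8.42%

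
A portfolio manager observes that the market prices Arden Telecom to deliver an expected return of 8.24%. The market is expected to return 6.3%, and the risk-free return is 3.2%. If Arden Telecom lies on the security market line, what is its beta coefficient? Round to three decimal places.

1.626

MRP = 6.3% − 3.2% = 3.10%
β = (E(R) − R_f) / MRP = (8.24% − 3.2%) / 3.1% = 5.04% / 3.1% = 1.626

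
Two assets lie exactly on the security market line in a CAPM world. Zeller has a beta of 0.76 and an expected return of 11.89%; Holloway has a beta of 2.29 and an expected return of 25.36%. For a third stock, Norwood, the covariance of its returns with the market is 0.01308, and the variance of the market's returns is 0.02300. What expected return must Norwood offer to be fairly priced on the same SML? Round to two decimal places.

10.21%

MRP = (25.36% − 11.89%) / (2.29 − 0.76) = 8.8039%
R_f = 11.89% − 0.76 × 8.8039% = 5.1990%
β_Norwood = Cov / Var(R_m) = 0.01308 / 0.02300 = 0.5687
E(R_Norwood) = R_f + β × MRP = 5.1990% + 0.5687 × 8.8039% = 10.21%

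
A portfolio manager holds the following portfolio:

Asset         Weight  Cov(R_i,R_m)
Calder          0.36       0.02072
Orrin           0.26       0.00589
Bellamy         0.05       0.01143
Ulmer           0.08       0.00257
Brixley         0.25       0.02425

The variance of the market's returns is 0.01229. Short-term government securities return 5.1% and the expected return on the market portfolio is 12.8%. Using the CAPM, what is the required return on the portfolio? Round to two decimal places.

15.02%

β_Calder = 0.02072 / 0.01229 = 1.6859
β_Orrin = 0.00589 / 0.01229 = 0.4793
β_Bellamy = 0.01143 / 0.01229 = 0.9300
β_Ulmer = 0.00257 / 0.01229 = 0.2091
β_Brixley = 0.02425 / 0.01229 = 1.9731
β_P = Σ w_i β_i = 0.36×1.6859 + 0.26×0.4793 + 0.05×0.9300 + 0.08×0.2091 + 0.25×1.9731 = 1.2880
MRP = 12.8% − 5.1% = 7.70%
E(R_P) = R_f + β_P × MRP = 5.1% + 1.2880 × 7.7% = 15.02%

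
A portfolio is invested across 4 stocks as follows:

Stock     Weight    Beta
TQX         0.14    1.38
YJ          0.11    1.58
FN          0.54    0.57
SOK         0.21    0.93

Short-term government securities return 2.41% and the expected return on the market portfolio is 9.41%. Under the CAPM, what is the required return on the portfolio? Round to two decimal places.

8.50%

β_P = Σ w_i β_i = 0.14×1.38 + 0.11×1.58 + 0.54×0.57 + 0.21×0.93 = 0.8701
MRP = 9.41% − 2.41% = 7.00%
E(R_P) = R_f + β_P × MRP = 2.41% + 0.8701 × 7.00% = 8.50%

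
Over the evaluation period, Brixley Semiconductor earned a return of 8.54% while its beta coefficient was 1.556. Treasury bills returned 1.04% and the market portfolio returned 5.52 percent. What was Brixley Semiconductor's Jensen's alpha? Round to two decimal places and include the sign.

+0.53%

Market excess return = 5.52% − 1.04% = 4.48%
CAPM benchmark = R_f + β(R_m − R_f) = 1.04% + 1.556 × 4.48% = 8.01088%
α = actual − benchmark = 8.54% − 8.01088% = +0.53%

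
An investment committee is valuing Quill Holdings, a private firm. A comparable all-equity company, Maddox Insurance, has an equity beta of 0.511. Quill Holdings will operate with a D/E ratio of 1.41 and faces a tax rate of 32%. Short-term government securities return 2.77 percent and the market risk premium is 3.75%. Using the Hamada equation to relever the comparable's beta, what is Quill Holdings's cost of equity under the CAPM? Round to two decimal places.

β_L = β_U × [1 + (1 − t)(D/E)] = 0.511 × [1 + (1 − 0.32) × 1.41]
    = 0.511 × [1 + 0.68 × 1.41] = 0.511 × 1.9588 = 1.0009
E(R) = R_f + β_L × MRP = 2.77% + 1.0009 × 3.75% = 6.52%

6.52%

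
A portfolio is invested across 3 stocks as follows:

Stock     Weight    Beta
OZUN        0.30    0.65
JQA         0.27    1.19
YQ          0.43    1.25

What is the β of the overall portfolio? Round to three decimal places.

1.054

β_P = Σ w_i β_i = 0.30×0.65 + 0.27×1.19 + 0.43×1.25 = 1.0538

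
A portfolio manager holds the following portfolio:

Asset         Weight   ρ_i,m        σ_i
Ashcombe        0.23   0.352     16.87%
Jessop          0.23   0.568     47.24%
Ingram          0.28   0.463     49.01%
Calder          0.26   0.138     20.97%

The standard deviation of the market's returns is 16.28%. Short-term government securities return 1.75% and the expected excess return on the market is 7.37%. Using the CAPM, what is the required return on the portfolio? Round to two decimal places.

8.38%

β_Ashcombe = 0.352 × 16.87% / 16.28% = 0.3648
β_Jessop = 0.568 × 47.24% / 16.28% = 1.6482
β_Ingram = 0.463 × 49.01% / 16.28% = 1.3938
β_Calder = 0.138 × 20.97% / 16.28% = 0.1778
β_P = Σ w_i β_i = 0.23×0.3648 + 0.23×1.6482 + 0.28×1.3938 + 0.26×0.1778 = 0.8995
E(R_P) = R_f + β_P × MRP = 1.75% + 0.8995 × 7.37% = 8.38%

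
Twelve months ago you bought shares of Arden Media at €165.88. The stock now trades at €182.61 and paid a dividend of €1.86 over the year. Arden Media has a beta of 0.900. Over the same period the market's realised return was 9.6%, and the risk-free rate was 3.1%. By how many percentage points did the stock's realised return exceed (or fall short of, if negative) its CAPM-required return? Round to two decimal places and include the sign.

Realised HPR = (P1 + D1 − P0) / P0 = (182.61 + 1.86 − 165.88) / 165.88 = 18.59 / 165.88 = 11.2069%
MRP = 9.6% − 3.1% = 6.50%
CAPM required = R_f + β·MRP = 3.1% + 0.900 × 6.5% = 8.9500%
α = realised − required = 11.2069% − 8.9500% = +2.26%

+2.26%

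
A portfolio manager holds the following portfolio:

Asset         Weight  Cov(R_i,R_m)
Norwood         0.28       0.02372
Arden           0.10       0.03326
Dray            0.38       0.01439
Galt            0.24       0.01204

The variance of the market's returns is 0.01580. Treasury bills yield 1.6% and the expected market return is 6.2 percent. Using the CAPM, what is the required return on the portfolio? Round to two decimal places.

6.94%

β_Norwood = 0.02372 / 0.01580 = 1.5013
β_Arden = 0.03326 / 0.01580 = 2.1051
β_Dray = 0.01439 / 0.01580 = 0.9108
β_Galt = 0.01204 / 0.01580 = 0.7620
β_P = Σ w_i β_i = 0.28×1.5013 + 0.10×2.1051 + 0.38×0.9108 + 0.24×0.7620 = 1.1599
MRP = 6.2% − 1.6% = 4.60%
E(R_P) = R_f + β_P × MRP = 1.6% + 1.1599 × 4.6% = 6.94%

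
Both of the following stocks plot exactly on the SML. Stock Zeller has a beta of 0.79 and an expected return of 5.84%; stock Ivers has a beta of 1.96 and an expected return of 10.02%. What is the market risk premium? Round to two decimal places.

3.57%

Both satisfy E(R) = R_f + β·MRP, so the slope of the SML is
MRP = (10.02% − 5.84%) / (1.96 − 0.79) = 4.18% / 1.17 = 3.5726%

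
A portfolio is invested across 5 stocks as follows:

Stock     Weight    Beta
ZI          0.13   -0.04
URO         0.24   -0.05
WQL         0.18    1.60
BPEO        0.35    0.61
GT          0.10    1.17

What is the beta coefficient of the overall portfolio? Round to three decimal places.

β_P = Σ w_i β_i = 0.13×-0.04 + 0.24×-0.05 + 0.18×1.60 + 0.35×0.61 + 0.10×1.17 = 0.6013

0.601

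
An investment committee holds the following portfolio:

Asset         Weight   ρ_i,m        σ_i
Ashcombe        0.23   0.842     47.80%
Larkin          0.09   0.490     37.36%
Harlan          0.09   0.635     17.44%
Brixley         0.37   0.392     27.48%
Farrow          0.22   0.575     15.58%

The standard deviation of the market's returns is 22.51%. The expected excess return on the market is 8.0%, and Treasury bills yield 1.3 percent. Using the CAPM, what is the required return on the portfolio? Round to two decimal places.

7.65%

β_Ashcombe = 0.842 × 47.80% / 22.51% = 1.7880
β_Larkin = 0.490 × 37.36% / 22.51% = 0.8133
β_Harlan = 0.635 × 17.44% / 22.51% = 0.4920
β_Brixley = 0.392 × 27.48% / 22.51% = 0.4785
β_Farrow = 0.575 × 15.58% / 22.51% = 0.3980
β_P = Σ w_i β_i = 0.23×1.7880 + 0.09×0.8133 + 0.09×0.4920 + 0.37×0.4785 + 0.22×0.3980 = 0.7933
E(R_P) = R_f + β_P × MRP = 1.3% + 0.7933 × 8.0% = 7.65%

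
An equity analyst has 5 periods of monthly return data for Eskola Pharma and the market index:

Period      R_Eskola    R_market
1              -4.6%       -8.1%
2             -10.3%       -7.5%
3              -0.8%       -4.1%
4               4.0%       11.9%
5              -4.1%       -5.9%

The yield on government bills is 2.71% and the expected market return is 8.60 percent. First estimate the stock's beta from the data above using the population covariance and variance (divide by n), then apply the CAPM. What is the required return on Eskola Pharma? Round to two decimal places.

5.81%

Mean R_i = (-4.6 − 10.3 − 0.8 + 4.0 − 4.1) / 5 = -3.1600%
Mean R_m = (-8.1 − 7.5 − 4.1 + 11.9 − 5.9) / 5 = -2.7400%
Σ(R_i − R̄_i)(R_m − R̄_m) = 146.2880  ⇒  Cov = 146.2880 / 5 = 29.2576
Σ(R_m − R̄_m)² = 277.5520  ⇒  Var(R_m) = 277.5520 / 5 = 55.5104
β = Cov / Var(R_m) = 29.2576 / 55.5104 = 0.5271
MRP = 8.60% − 2.71% = 5.89%
E(R) = R_f + β × MRP = 2.71% + 0.5271 × 5.89% = 5.81%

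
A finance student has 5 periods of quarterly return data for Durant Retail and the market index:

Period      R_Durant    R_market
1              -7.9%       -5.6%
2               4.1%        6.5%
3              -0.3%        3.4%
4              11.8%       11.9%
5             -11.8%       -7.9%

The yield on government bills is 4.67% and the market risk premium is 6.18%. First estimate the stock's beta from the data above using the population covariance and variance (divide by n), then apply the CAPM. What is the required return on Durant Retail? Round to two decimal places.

11.63%

Mean R_i = (-7.9 + 4.1 − 0.3 + 11.8 − 11.8) / 5 = -0.8200%
Mean R_m = (-5.6 + 6.5 + 3.4 + 11.9 − 7.9) / 5 = 1.6600%
Σ(R_i − R̄_i)(R_m − R̄_m) = 310.3160  ⇒  Cov = 310.3160 / 5 = 62.0632
Σ(R_m − R̄_m)² = 275.4120  ⇒  Var(R_m) = 275.4120 / 5 = 55.0824
β = Cov / Var(R_m) = 62.0632 / 55.0824 = 1.1267
E(R) = R_f + β × MRP = 4.67% + 1.1267 × 6.18% = 11.63%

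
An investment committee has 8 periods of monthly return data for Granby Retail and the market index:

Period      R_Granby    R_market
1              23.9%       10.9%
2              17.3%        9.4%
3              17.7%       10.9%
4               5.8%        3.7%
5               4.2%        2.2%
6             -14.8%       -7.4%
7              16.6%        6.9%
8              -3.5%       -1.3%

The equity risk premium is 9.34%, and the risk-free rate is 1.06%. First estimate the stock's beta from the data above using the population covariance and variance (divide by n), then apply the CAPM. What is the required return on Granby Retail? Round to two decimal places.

Mean R_i = (23.9 + 17.3 + 17.7 + 5.8 + 4.2 − 14.8 + 16.6 − 3.5) / 8 = 8.4000%
Mean R_m = (10.9 + 9.4 + 10.9 + 3.7 + 2.2 − 7.4 + 6.9 − 1.3) / 8 = 4.4125%
Σ(R_i − R̄_i)(R_m − R̄_m) = 578.8500  ⇒  Cov = 578.8500 / 8 = 72.3563
Σ(R_m − R̄_m)² = 292.8088  ⇒  Var(R_m) = 292.8088 / 8 = 36.6011
β = Cov / Var(R_m) = 72.3563 / 36.6011 = 1.9769
E(R) = R_f + β × MRP = 1.06% + 1.9769 × 9.34% = 19.52%

19.52%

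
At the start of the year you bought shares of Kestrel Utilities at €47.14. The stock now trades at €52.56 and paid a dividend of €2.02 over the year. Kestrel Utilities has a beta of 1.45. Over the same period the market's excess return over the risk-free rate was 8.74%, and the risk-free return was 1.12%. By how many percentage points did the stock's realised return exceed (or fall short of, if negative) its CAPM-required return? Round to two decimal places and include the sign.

+1.99%

Realised HPR = (P1 + D1 − P0) / P0 = (52.56 + 2.02 − 47.14) / 47.14 = 7.44 / 47.14 = 15.7828%
CAPM required = R_f + β·MRP = 1.12% + 1.45 × 8.74% = 13.7930%
α = realised − required = 15.7828% − 13.7930% = +1.99%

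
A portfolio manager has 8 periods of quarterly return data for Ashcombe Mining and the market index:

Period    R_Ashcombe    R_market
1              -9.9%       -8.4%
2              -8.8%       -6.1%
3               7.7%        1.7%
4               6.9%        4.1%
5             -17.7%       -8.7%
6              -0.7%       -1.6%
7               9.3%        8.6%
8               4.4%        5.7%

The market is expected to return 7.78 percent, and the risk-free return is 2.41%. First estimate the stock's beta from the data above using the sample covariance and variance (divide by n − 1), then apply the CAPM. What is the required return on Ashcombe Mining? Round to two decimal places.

9.93%

Mean R_i = (-9.9 − 8.8 + 7.7 + 6.9 − 17.7 − 0.7 + 9.3 + 4.4) / 8 = -1.1000%
Mean R_m = (-8.4 − 6.1 + 1.7 + 4.1 − 8.7 − 1.6 + 8.6 + 5.7) / 8 = -0.5875%
Σ(R_i − R̄_i)(R_m − R̄_m) = 433.2200  ⇒  Cov = 433.2200 / 7 = 61.8886
Σ(R_m − R̄_m)² = 309.4088  ⇒  Var(R_m) = 309.4088 / 7 = 44.2013
β = Cov / Var(R_m) = 61.8886 / 44.2013 = 1.4002
MRP = 7.78% − 2.41% = 5.37%
E(R) = R_f + β × MRP = 2.41% + 1.4002 × 5.37% = 9.93%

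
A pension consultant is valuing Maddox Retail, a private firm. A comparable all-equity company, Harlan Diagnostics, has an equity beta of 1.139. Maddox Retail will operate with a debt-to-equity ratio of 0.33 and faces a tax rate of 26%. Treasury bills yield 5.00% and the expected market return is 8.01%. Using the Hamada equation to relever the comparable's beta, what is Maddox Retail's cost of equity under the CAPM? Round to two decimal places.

9.27%

β_L = β_U × [1 + (1 − t)(D/E)] = 1.139 × [1 + (1 − 0.26) × 0.33]
    = 1.139 × [1 + 0.74 × 0.33] = 1.139 × 1.2442 = 1.4171
MRP = 8.01% − 5.00% = 3.01%
E(R) = R_f + β_L × MRP = 5.00% + 1.4171 × 3.01% = 9.27%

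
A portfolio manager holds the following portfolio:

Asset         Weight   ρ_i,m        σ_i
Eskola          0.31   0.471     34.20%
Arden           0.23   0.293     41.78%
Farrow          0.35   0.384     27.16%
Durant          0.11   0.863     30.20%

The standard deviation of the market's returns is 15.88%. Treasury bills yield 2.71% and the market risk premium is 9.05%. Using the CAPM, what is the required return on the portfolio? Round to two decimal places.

β_Eskola = 0.471 × 34.20% / 15.88% = 1.0144
β_Arden = 0.293 × 41.78% / 15.88% = 0.7709
β_Farrow = 0.384 × 27.16% / 15.88% = 0.6568
β_Durant = 0.863 × 30.20% / 15.88% = 1.6412
β_P = Σ w_i β_i = 0.31×1.0144 + 0.23×0.7709 + 0.35×0.6568 + 0.11×1.6412 = 0.9022
E(R_P) = R_f + β_P × MRP = 2.71% + 0.9022 × 9.05% = 10.87%

10.87%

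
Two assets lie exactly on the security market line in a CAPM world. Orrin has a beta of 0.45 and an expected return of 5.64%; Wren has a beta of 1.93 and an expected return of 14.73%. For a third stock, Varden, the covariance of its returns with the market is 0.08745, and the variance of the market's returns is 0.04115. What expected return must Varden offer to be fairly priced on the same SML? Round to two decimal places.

MRP = (14.73% − 5.64%) / (1.93 − 0.45) = 6.1419%
R_f = 5.64% − 0.45 × 6.1419% = 2.8761%
β_Varden = Cov / Var(R_m) = 0.08745 / 0.04115 = 2.1252
E(R_Varden) = R_f + β × MRP = 2.8761% + 2.1252 × 6.1419% = 15.93%

15.93%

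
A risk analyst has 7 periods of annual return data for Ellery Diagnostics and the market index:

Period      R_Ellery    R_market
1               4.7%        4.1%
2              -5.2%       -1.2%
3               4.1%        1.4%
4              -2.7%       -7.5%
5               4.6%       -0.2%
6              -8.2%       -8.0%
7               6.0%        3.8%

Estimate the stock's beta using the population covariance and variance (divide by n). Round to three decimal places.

Mean R_i = (4.7 − 5.2 + 4.1 − 2.7 + 4.6 − 8.2 + 6.0) / 7 = 0.4714%
Mean R_m = (4.1 − 1.2 + 1.4 − 7.5 − 0.2 − 8.0 + 3.8) / 7 = -1.0857%
Σ(R_i − R̄_i)(R_m − R̄_m) = 142.5629  ⇒  Cov = 142.5629 / 7 = 20.3661
Σ(R_m − R̄_m)² = 146.6886  ⇒  Var(R_m) = 146.6886 / 7 = 20.9555
β = Cov / Var(R_m) = 20.3661 / 20.9555 = 0.9719

0.972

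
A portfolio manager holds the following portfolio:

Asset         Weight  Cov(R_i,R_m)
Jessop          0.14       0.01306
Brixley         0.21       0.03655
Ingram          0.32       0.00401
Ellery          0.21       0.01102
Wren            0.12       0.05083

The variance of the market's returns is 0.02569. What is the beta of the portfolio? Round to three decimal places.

0.747

β_Jessop = 0.01306 / 0.02569 = 0.5084
β_Brixley = 0.03655 / 0.02569 = 1.4227
β_Ingram = 0.00401 / 0.02569 = 0.1561
β_Ellery = 0.01102 / 0.02569 = 0.4290
β_Wren = 0.05083 / 0.02569 = 1.9786
β_P = Σ w_i β_i = 0.14×0.5084 + 0.21×1.4227 + 0.32×0.1561 + 0.21×0.4290 + 0.12×1.9786 = 0.7474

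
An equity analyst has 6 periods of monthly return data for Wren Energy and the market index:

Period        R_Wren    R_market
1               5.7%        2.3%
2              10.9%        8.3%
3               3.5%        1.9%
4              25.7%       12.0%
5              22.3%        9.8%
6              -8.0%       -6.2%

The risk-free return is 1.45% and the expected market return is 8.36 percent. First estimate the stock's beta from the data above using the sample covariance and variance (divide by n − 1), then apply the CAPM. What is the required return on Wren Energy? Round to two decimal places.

13.92%

Mean R_i = (5.7 + 10.9 + 3.5 + 25.7 + 22.3 − 8.0) / 6 = 10.0167%
Mean R_m = (2.3 + 8.3 + 1.9 + 12.0 + 9.8 − 6.2) / 6 = 4.6833%
Σ(R_i − R̄_i)(R_m − R̄_m) = 405.3017  ⇒  Cov = 405.3017 / 5 = 81.0603
Σ(R_m − R̄_m)² = 224.6683  ⇒  Var(R_m) = 224.6683 / 5 = 44.9337
β = Cov / Var(R_m) = 81.0603 / 44.9337 = 1.8040
MRP = 8.36% − 1.45% = 6.91%
E(R) = R_f + β × MRP = 1.45% + 1.8040 × 6.91% = 13.92%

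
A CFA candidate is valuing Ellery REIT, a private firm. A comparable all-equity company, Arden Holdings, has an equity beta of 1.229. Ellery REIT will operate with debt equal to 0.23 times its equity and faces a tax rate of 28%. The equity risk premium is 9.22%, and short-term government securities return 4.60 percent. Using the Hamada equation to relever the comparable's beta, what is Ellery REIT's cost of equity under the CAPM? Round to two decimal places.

β_L = β_U × [1 + (1 − t)(D/E)] = 1.229 × [1 + (1 − 0.28) × 0.23]
    = 1.229 × [1 + 0.72 × 0.23] = 1.229 × 1.1656 = 1.4325
E(R) = R_f + β_L × MRP = 4.60% + 1.4325 × 9.22% = 17.81%

17.81%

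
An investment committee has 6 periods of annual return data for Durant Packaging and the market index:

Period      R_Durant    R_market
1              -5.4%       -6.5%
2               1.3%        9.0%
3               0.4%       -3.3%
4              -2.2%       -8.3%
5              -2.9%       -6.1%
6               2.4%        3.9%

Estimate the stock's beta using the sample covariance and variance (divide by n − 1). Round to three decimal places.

Mean R_i = (-5.4 + 1.3 + 0.4 − 2.2 − 2.9 + 2.4) / 6 = -1.0667%
Mean R_m = (-6.5 + 9.0 − 3.3 − 8.3 − 6.1 + 3.9) / 6 = -1.8833%
Σ(R_i − R̄_i)(R_m − R̄_m) = 78.7367  ⇒  Cov = 78.7367 / 5 = 15.7473
Σ(R_m − R̄_m)² = 234.1683  ⇒  Var(R_m) = 234.1683 / 5 = 46.8337
β = Cov / Var(R_m) = 15.7473 / 46.8337 = 0.3362

0.336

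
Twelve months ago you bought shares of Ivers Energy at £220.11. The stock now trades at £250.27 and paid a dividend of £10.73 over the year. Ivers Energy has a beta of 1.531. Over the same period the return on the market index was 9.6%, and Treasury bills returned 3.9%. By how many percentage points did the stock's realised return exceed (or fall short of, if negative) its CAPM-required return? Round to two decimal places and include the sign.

+5.95%

Realised HPR = (P1 + D1 − P0) / P0 = (250.27 + 10.73 − 220.11) / 220.11 = 40.89 / 220.11 = 18.5771%
MRP = 9.6% − 3.9% = 5.70%
CAPM required = R_f + β·MRP = 3.9% + 1.531 × 5.7% = 12.6267%
α = realised − required = 18.5771% − 12.6267% = +5.95%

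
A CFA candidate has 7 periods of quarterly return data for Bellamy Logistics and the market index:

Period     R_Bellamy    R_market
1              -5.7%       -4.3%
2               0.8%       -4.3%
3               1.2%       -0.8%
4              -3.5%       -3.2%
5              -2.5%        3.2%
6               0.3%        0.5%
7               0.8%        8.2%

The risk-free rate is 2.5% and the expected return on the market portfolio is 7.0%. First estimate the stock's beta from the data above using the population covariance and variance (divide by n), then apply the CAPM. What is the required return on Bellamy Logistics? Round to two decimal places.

Mean R_i = (-5.7 + 0.8 + 1.2 − 3.5 − 2.5 + 0.3 + 0.8) / 7 = -1.2286%
Mean R_m = (-4.3 − 4.3 − 0.8 − 3.2 + 3.2 + 0.5 + 8.2) / 7 = -0.1000%
Σ(R_i − R̄_i)(R_m − R̄_m) = 29.1600  ⇒  Cov = 29.1600 / 7 = 4.1657
Σ(R_m − R̄_m)² = 125.5200  ⇒  Var(R_m) = 125.5200 / 7 = 17.9314
β = Cov / Var(R_m) = 4.1657 / 17.9314 = 0.2323
MRP = 7.0% − 2.5% = 4.50%
E(R) = R_f + β × MRP = 2.5% + 0.2323 × 4.5% = 3.55%

3.55%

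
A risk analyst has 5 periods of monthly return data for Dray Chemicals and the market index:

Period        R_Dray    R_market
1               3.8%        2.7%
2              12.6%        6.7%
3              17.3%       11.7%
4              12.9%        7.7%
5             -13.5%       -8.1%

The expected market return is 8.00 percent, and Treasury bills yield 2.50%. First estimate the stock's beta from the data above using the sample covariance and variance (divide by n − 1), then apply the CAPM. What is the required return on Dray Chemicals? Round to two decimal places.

Mean R_i = (3.8 + 12.6 + 17.3 + 12.9 − 13.5) / 5 = 6.6200%
Mean R_m = (2.7 + 6.7 + 11.7 + 7.7 − 8.1) / 5 = 4.1400%
Σ(R_i − R̄_i)(R_m − R̄_m) = 368.7360  ⇒  Cov = 368.7360 / 4 = 92.1840
Σ(R_m − R̄_m)² = 228.2720  ⇒  Var(R_m) = 228.2720 / 4 = 57.0680
β = Cov / Var(R_m) = 92.1840 / 57.0680 = 1.6153
MRP = 8.00% − 2.50% = 5.50%
E(R) = R_f + β × MRP = 2.50% + 1.6153 × 5.50% = 11.38%

11.38%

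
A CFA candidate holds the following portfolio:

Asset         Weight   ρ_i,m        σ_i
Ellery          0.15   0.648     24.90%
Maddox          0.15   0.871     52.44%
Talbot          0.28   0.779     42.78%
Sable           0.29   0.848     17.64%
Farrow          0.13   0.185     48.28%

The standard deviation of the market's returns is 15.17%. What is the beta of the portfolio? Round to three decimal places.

β_Ellery = 0.648 × 24.90% / 15.17% = 1.0636
β_Maddox = 0.871 × 52.44% / 15.17% = 3.0109
β_Talbot = 0.779 × 42.78% / 15.17% = 2.1968
β_Sable = 0.848 × 17.64% / 15.17% = 0.9861
β_Farrow = 0.185 × 48.28% / 15.17% = 0.5888
β_P = Σ w_i β_i = 0.15×1.0636 + 0.15×3.0109 + 0.28×2.1968 + 0.29×0.9861 + 0.13×0.5888 = 1.5888

1.589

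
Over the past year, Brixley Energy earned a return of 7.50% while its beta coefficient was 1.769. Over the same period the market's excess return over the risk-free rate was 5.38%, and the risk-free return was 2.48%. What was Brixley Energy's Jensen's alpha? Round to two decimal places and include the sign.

-4.50%

CAPM benchmark = R_f + β(R_m − R_f) = 2.48% + 1.769 × 5.38% = 11.99722%
α = actual − benchmark = 7.50% − 11.99722% = -4.50%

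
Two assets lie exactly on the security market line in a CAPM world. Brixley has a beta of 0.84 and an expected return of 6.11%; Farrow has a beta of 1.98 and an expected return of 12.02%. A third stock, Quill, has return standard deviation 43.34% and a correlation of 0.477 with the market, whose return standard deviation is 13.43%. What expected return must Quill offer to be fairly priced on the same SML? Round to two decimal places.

9.74%

MRP = (12.02% − 6.11%) / (1.98 − 0.84) = 5.1842%
R_f = 6.11% − 0.84 × 5.1842% = 1.7553%
β_Quill = ρ·σ_i/σ_m = 0.477 × 43.34 / 13.43 = 1.5393
E(R_Quill) = R_f + β × MRP = 1.7553% + 1.5393 × 5.1842% = 9.74%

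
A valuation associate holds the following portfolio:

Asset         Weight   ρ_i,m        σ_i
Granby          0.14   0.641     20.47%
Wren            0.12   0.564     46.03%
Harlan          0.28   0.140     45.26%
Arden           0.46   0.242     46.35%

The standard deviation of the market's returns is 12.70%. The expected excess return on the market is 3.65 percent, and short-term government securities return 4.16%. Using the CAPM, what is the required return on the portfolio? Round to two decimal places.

β_Granby = 0.641 × 20.47% / 12.70% = 1.0332
β_Wren = 0.564 × 46.03% / 12.70% = 2.0442
β_Harlan = 0.140 × 45.26% / 12.70% = 0.4989
β_Arden = 0.242 × 46.35% / 12.70% = 0.8832
β_P = Σ w_i β_i = 0.14×1.0332 + 0.12×2.0442 + 0.28×0.4989 + 0.46×0.8832 = 0.9359
E(R_P) = R_f + β_P × MRP = 4.16% + 0.9359 × 3.65% = 7.58%

7.58%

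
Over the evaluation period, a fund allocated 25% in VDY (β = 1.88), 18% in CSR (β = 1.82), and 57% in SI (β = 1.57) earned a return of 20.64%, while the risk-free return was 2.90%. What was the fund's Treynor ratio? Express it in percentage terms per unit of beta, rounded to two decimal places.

10.48%

β_P = 0.25×1.88 + 0.18×1.82 + 0.57×1.57 = 1.6925
Treynor = (R_P − R_f) / β_P = (20.64% − 2.90%) / 1.6925 = 17.74% / 1.6925 = 10.48%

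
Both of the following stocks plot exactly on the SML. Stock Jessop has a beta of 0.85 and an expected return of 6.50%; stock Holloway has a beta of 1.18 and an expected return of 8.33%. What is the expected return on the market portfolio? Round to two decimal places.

Both satisfy E(R) = R_f + β·MRP, so the slope of the SML is
MRP = (8.33% − 6.50%) / (1.18 − 0.85) = 1.83% / 0.33 = 5.5455%
R_f = E(R_Jessop) − β_Jessop·MRP = 6.50% − 0.85 × 5.5455% = 1.7863%
E(R_m) = R_f + MRP = 1.7863% + 5.5455% = 7.33%

7.33%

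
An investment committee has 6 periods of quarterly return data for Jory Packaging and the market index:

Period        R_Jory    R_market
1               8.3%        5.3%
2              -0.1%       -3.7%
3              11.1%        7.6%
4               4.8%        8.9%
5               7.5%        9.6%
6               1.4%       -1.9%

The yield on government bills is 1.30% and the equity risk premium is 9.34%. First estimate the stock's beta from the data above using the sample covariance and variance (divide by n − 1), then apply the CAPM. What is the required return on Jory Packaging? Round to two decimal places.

Mean R_i = (8.3 − 0.1 + 11.1 + 4.8 + 7.5 + 1.4) / 6 = 5.5000%
Mean R_m = (5.3 − 3.7 + 7.6 + 8.9 + 9.6 − 1.9) / 6 = 4.3000%
Σ(R_i − R̄_i)(R_m − R̄_m) = 98.8800  ⇒  Cov = 98.8800 / 5 = 19.7760
Σ(R_m − R̄_m)² = 163.5800  ⇒  Var(R_m) = 163.5800 / 5 = 32.7160
β = Cov / Var(R_m) = 19.7760 / 32.7160 = 0.6045
E(R) = R_f + β × MRP = 1.30% + 0.6045 × 9.34% = 6.95%

6.95%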